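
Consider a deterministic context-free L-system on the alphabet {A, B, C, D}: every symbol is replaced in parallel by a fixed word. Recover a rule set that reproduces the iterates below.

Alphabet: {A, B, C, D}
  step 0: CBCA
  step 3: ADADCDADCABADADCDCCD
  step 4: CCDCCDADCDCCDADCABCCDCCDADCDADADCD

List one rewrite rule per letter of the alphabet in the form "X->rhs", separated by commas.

  step 3 ⇒ step 4: ADADCDADCABADADCDCCD ⇒ C·CD·C·CD·AD·CD·C·CD·AD·C·AB·C·CD·C·CD·AD·CD·AD·AD·CD
    A ↦ C
    B ↦ AB
    C ↦ AD
    D ↦ CD

A->C, B->AB, C->AD, D->CD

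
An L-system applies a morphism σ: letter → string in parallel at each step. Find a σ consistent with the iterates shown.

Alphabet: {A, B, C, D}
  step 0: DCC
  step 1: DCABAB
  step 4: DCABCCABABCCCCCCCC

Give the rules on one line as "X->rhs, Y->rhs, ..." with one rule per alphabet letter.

A->C, B->C, C->AB, D->DC

  step 0 ⇒ step 1: DCC ⇒ DC·AB·AB
    C ↦ AB
    D ↦ DC
    A ↦ C  (constrained at step 1)
    B ↦ C  (constrained at step 1)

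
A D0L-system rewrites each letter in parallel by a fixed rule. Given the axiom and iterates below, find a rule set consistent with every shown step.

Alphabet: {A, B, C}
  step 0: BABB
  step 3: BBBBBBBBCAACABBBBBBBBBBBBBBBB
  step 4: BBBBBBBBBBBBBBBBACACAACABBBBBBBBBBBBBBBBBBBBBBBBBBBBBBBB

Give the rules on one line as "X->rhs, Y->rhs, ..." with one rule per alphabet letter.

  step 3 ⇒ step 4: BBBBBBBBCAACABBBBBBBBBBBBBBBB ⇒ BB·BB·BB·BB·BB·BB·BB·BB·A·CA·CA·A·CA·BB·BB·BB·BB·BB·BB·BB·BB·BB·BB·BB·BB·BB·BB·BB·BB
    A ↦ CA
    B ↦ BB
    C ↦ A

A->CA, B->BB, C->A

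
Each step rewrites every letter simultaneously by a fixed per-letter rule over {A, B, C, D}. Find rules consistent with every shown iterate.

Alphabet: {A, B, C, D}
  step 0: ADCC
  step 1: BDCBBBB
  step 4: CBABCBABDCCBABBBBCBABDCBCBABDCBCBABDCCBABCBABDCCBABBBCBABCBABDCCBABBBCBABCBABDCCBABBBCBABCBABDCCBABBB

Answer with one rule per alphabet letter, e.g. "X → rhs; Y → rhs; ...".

  step 0 ⇒ step 1: ADCC ⇒ BDC·BB·B·B
    A ↦ BDC
    C ↦ B
    D ↦ BB
    B ↦ CBA  (constrained at step 1)

A->BDC, B->CBA, C->B, D->BB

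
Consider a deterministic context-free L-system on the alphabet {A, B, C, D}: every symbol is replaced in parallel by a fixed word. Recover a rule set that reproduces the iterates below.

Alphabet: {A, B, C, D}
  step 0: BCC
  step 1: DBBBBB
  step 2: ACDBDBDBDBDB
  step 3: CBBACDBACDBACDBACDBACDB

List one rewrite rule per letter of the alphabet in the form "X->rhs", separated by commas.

A->C, B->DB, C->BB, D->AC

  step 2 ⇒ step 3: ACDBDBDBDBDB ⇒ C·BB·AC·DB·AC·DB·AC·DB·AC·DB·AC·DB
    A ↦ C
    B ↦ DB
    C ↦ BB
    D ↦ AC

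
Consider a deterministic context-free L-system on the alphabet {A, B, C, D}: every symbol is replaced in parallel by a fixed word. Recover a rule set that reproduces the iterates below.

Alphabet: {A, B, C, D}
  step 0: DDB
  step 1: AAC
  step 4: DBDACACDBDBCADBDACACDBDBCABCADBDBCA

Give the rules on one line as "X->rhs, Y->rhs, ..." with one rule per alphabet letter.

A->BCA, B->C, C->DBD, D->A

  step 0 ⇒ step 1: DDB ⇒ A·A·C
    B ↦ C
    D ↦ A
    A ↦ BCA  (constrained at step 1)
    C ↦ DBD  (constrained at step 1)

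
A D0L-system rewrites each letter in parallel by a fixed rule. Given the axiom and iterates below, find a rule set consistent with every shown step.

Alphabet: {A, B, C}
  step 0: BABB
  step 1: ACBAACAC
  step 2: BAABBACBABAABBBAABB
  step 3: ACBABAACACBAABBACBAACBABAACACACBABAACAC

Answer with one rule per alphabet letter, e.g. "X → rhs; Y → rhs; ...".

  step 2 ⇒ step 3: BAABBACBABAABBBAABB ⇒ AC·BA·BA·AC·AC·BA·ABB·AC·BA·AC·BA·BA·AC·AC·AC·BA·BA·AC·AC
    A ↦ BA
    B ↦ AC
    C ↦ ABB

A->BA, B->AC, C->ABB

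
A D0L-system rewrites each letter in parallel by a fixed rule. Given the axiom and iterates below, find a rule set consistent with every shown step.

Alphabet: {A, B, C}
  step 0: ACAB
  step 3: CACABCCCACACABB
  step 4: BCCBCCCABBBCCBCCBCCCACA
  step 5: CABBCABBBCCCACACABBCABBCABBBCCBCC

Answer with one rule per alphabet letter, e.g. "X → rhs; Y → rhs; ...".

  step 4 ⇒ step 5: BCCBCCCABBBCCBCCBCCCACA ⇒ CA·B·B·CA·B·B·B·CC·CA·CA·CA·B·B·CA·B·B·CA·B·B·B·CC·B·CC
    A ↦ CC
    B ↦ CA
    C ↦ B

A->CC, B->CA, C->B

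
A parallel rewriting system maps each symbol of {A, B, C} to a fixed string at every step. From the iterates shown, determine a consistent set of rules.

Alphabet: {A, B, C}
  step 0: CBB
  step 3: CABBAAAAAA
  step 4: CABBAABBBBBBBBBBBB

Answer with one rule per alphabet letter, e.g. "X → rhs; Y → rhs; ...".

A->BB, B->A, C->CA

  step 3 ⇒ step 4: CABBAAAAAA ⇒ CA·BB·A·A·BB·BB·BB·BB·BB·BB
    A ↦ BB
    B ↦ A
    C ↦ CA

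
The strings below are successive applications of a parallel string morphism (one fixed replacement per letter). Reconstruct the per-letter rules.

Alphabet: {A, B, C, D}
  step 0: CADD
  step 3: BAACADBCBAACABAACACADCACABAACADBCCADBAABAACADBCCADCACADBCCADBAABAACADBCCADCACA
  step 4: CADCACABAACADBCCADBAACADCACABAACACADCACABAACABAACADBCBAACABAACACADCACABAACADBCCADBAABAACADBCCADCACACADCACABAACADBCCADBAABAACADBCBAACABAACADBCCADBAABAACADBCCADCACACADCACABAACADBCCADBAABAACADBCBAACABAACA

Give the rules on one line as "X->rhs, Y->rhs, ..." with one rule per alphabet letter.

A->CA, B->CAD, C->BAA, D->DBC

  step 3 ⇒ step 4: BAACADBCBAACABAACACADCACABAACADBCCADBAABAACADBCCADCACADBCCADBAABAACADBCCADCACA ⇒ CAD·CA·CA·BAA·CA·DBC·CAD·BAA·CAD·CA·CA·BAA·CA·CAD·CA·CA·BAA·CA·BAA·CA·DBC·BAA·CA·BAA·CA·CAD·CA·CA·BAA·CA·DBC·CAD·BAA·BAA·CA·DBC·CAD·CA·CA·CAD·CA·CA·BAA·CA·DBC·CAD·BAA·BAA·CA·DBC·BAA·CA·BAA·CA·DBC·CAD·BAA·BAA·CA·DBC·CAD·CA·CA·CAD·CA·CA·BAA·CA·DBC·CAD·BAA·BAA·CA·DBC·BAA·CA·BAA·CA
    A ↦ CA
    B ↦ CAD
    C ↦ BAA
    D ↦ DBC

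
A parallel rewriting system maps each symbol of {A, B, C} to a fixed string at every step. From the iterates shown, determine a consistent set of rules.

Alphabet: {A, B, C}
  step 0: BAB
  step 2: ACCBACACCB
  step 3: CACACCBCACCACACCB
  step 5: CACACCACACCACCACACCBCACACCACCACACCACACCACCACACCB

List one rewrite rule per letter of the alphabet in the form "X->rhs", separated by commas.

A->C, B->CB, C->AC

  step 2 ⇒ step 3: ACCBACACCB ⇒ C·AC·AC·CB·C·AC·C·AC·AC·CB
    A ↦ C
    B ↦ CB
    C ↦ AC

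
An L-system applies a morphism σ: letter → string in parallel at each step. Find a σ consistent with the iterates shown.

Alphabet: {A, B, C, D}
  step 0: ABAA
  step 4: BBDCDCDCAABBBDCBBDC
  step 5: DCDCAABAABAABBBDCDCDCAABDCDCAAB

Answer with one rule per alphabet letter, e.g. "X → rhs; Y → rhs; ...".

  step 4 ⇒ step 5: BBDCDCDCAABBBDCBBDC ⇒ DC·DC·AA·B·AA·B·AA·B·B·B·DC·DC·DC·AA·B·DC·DC·AA·B
    A ↦ B
    B ↦ DC
    C ↦ B
    D ↦ AA

A->B, B->DC, C->B, D->AA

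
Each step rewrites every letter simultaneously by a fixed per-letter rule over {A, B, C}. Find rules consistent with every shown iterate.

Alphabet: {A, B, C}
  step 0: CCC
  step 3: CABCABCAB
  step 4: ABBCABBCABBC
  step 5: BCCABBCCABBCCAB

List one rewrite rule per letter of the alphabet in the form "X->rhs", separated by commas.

  step 4 ⇒ step 5: ABBCABBCABBC ⇒ B·C·C·AB·B·C·C·AB·B·C·C·AB
    A ↦ B
    B ↦ C
    C ↦ AB

A->B, B->C, C->AB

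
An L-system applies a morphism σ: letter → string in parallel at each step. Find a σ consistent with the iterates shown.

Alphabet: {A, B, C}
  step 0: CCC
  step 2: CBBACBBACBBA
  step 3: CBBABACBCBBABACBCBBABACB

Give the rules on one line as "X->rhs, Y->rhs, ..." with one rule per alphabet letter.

  step 2 ⇒ step 3: CBBACBBACBBA ⇒ CB·BA·BA·CB·CB·BA·BA·CB·CB·BA·BA·CB
    A ↦ CB
    B ↦ BA
    C ↦ CB

A->CB, B->BA, C->CB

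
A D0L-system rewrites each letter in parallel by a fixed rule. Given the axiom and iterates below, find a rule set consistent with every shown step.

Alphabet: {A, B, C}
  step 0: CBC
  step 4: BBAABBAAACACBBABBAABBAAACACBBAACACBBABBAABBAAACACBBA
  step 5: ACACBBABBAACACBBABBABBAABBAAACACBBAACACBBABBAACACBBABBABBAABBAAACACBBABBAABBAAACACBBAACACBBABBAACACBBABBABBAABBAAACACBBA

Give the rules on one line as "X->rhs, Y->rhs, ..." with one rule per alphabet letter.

A->BBA, B->AC, C->A

  step 4 ⇒ step 5: BBAABBAAACACBBABBAABBAAACACBBAACACBBABBAABBAAACACBBA ⇒ AC·AC·BBA·BBA·AC·AC·BBA·BBA·BBA·A·BBA·A·AC·AC·BBA·AC·AC·BBA·BBA·AC·AC·BBA·BBA·BBA·A·BBA·A·AC·AC·BBA·BBA·A·BBA·A·AC·AC·BBA·AC·AC·BBA·BBA·AC·AC·BBA·BBA·BBA·A·BBA·A·AC·AC·BBA
    A ↦ BBA
    B ↦ AC
    C ↦ A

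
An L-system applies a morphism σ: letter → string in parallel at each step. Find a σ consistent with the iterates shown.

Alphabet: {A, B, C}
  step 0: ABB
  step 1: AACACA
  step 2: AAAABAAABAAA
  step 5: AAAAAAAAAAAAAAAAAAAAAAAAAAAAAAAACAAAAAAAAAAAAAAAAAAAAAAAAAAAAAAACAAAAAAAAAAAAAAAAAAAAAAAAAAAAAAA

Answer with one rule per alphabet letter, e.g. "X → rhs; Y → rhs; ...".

  step 1 ⇒ step 2: AACACA ⇒ AA·AA·BA·AA·BA·AA
    A ↦ AA
    C ↦ BA
  step 0 ⇒ step 1: ABB ⇒ AA·CA·CA
    B ↦ CA

A->AA, B->CA, C->BA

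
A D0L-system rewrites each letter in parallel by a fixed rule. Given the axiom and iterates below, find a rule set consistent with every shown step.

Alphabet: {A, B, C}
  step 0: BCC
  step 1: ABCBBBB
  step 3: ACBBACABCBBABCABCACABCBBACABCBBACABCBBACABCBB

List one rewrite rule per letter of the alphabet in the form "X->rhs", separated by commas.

  step 0 ⇒ step 1: BCC ⇒ ABC·BB·BB
    B ↦ ABC
    C ↦ BB
    A ↦ AC  (constrained at step 1)

A->AC, B->ABC, C->BB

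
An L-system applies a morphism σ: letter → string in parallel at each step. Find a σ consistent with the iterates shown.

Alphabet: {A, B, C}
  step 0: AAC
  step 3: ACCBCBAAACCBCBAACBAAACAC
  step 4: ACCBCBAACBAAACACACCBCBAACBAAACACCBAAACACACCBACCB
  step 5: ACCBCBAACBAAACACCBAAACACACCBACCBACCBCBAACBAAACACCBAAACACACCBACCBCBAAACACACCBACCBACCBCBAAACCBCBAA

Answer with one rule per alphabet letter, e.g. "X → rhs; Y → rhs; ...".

A->AC, B->AA, C->CB

  step 4 ⇒ step 5: ACCBCBAACBAAACACACCBCBAACBAAACACCBAAACACACCBACCB ⇒ AC·CB·CB·AA·CB·AA·AC·AC·CB·AA·AC·AC·AC·CB·AC·CB·AC·CB·CB·AA·CB·AA·AC·AC·CB·AA·AC·AC·AC·CB·AC·CB·CB·AA·AC·AC·AC·CB·AC·CB·AC·CB·CB·AA·AC·CB·CB·AA
    A ↦ AC
    B ↦ AA
    C ↦ CB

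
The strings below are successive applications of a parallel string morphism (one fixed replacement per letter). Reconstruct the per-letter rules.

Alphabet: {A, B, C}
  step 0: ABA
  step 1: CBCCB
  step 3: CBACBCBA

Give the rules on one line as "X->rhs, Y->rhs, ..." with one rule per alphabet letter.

A->CB, B->C, C->A

  step 0 ⇒ step 1: ABA ⇒ CB·C·CB
    A ↦ CB
    B ↦ C
    C ↦ A  (constrained at step 1)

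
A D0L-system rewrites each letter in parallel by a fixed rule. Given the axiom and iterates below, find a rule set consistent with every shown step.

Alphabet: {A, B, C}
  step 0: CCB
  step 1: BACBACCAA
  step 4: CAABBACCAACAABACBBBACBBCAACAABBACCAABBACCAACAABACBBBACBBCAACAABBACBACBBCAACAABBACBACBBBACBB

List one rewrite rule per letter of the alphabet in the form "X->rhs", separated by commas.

  step 0 ⇒ step 1: CCB ⇒ BAC·BAC·CAA
    B ↦ CAA
    C ↦ BAC
    A ↦ B  (constrained at step 1)

A->B, B->CAA, C->BAC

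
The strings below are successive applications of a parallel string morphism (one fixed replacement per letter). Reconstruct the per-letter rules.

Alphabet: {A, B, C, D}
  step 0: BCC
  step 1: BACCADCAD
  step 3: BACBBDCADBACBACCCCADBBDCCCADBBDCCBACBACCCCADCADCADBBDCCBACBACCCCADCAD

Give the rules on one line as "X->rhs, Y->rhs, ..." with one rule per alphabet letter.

  step 0 ⇒ step 1: BCC ⇒ BAC·CAD·CAD
    B ↦ BAC
    C ↦ CAD
    A ↦ BBD  (constrained at step 1)
    D ↦ CC  (constrained at step 1)

A->BBD, B->BAC, C->CAD, D->CC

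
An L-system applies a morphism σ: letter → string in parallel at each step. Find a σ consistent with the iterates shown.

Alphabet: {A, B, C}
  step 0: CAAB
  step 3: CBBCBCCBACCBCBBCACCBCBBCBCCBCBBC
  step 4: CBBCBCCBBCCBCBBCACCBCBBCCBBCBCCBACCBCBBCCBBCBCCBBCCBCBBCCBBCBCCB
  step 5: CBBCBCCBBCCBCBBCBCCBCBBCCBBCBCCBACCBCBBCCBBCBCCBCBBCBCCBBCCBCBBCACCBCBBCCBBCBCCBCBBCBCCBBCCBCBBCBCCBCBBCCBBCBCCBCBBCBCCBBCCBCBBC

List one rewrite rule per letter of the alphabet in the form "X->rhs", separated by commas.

A->AC, B->BC, C->CB

  step 4 ⇒ step 5: CBBCBCCBBCCBCBBCACCBCBBCCBBCBCCBACCBCBBCCBBCBCCBBCCBCBBCCBBCBCCB ⇒ CB·BC·BC·CB·BC·CB·CB·BC·BC·CB·CB·BC·CB·BC·BC·CB·AC·CB·CB·BC·CB·BC·BC·CB·CB·BC·BC·CB·BC·CB·CB·BC·AC·CB·CB·BC·CB·BC·BC·CB·CB·BC·BC·CB·BC·CB·CB·BC·BC·CB·CB·BC·CB·BC·BC·CB·CB·BC·BC·CB·BC·CB·CB·BC
    A ↦ AC
    B ↦ BC
    C ↦ CB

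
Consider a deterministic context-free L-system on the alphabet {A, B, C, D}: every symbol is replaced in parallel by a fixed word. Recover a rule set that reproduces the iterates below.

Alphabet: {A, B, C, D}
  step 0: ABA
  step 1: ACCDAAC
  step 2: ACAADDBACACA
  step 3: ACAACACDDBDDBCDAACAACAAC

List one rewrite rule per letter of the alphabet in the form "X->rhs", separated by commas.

A->AC, B->CDA, C->A, D->DDB

  step 2 ⇒ step 3: ACAADDBACACA ⇒ AC·A·AC·AC·DDB·DDB·CDA·AC·A·AC·A·AC
    A ↦ AC
    B ↦ CDA
    C ↦ A
    D ↦ DDB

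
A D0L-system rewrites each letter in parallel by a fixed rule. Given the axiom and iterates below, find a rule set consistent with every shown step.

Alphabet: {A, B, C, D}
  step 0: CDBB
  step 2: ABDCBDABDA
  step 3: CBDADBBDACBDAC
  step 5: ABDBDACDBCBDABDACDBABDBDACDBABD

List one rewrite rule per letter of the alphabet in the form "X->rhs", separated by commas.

  step 2 ⇒ step 3: ABDCBDABDA ⇒ C·BD·A·DB·BD·A·C·BD·A·C
    A ↦ C
    B ↦ BD
    C ↦ DB
    D ↦ A

A->C, B->BD, C->DB, D->A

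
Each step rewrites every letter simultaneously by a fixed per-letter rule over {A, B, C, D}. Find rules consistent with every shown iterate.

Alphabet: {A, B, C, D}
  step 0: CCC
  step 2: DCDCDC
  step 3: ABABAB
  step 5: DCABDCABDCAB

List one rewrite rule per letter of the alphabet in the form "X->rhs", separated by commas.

  step 2 ⇒ step 3: DCDCDC ⇒ A·B·A·B·A·B
    C ↦ B
    D ↦ A
    A ↦ B  (constrained at step 3)
    B ↦ DC  (constrained at step 3)

A->B, B->DC, C->B, D->A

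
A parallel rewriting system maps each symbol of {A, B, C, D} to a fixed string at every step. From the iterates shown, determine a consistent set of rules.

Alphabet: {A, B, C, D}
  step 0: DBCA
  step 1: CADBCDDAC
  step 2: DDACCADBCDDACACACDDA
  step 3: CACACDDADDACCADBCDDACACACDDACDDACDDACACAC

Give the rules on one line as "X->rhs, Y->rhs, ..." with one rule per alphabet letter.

A->C, B->DBC, C->DDA, D->CA

  step 2 ⇒ step 3: DDACCADBCDDACACACDDA ⇒ CA·CA·C·DDA·DDA·C·CA·DBC·DDA·CA·CA·C·DDA·C·DDA·C·DDA·CA·CA·C
    A ↦ C
    B ↦ DBC
    C ↦ DDA
    D ↦ CA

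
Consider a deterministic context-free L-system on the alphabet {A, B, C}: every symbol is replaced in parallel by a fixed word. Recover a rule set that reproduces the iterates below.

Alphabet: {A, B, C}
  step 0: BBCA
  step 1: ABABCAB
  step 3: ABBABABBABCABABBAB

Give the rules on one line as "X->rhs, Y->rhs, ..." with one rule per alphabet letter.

  step 0 ⇒ step 1: BBCA ⇒ AB·AB·CA·B
    A ↦ B
    B ↦ AB
    C ↦ CA

A->B, B->AB, C->CA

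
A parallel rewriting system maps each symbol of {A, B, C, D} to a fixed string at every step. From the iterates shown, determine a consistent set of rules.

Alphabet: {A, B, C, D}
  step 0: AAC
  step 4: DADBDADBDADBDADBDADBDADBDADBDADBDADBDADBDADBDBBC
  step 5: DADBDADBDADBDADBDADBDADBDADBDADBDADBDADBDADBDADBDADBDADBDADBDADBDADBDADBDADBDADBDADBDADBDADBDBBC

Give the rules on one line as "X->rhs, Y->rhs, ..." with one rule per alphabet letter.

A->DB, B->DB, C->BC, D->DA

  step 4 ⇒ step 5: DADBDADBDADBDADBDADBDADBDADBDADBDADBDADBDADBDBBC ⇒ DA·DB·DA·DB·DA·DB·DA·DB·DA·DB·DA·DB·DA·DB·DA·DB·DA·DB·DA·DB·DA·DB·DA·DB·DA·DB·DA·DB·DA·DB·DA·DB·DA·DB·DA·DB·DA·DB·DA·DB·DA·DB·DA·DB·DA·DB·DB·BC
    A ↦ DB
    B ↦ DB
    C ↦ BC
    D ↦ DA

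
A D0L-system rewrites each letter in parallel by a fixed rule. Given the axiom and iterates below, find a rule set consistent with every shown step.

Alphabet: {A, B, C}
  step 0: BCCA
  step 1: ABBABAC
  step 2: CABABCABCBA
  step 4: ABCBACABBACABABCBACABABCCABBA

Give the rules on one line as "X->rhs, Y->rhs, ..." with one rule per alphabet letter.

  step 1 ⇒ step 2: ABBABAC ⇒ C·AB·AB·C·AB·C·BA
    A ↦ C
    B ↦ AB
    C ↦ BA

A->C, B->AB, C->BA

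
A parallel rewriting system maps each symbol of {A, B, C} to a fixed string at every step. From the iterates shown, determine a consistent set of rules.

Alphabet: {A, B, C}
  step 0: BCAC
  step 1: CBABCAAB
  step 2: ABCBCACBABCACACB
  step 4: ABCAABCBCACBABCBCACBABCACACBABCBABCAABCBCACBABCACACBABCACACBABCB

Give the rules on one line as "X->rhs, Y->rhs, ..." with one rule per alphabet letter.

A->CA, B->CB, C->AB

  step 1 ⇒ step 2: CBABCAAB ⇒ AB·CB·CA·CB·AB·CA·CA·CB
    A ↦ CA
    B ↦ CB
    C ↦ AB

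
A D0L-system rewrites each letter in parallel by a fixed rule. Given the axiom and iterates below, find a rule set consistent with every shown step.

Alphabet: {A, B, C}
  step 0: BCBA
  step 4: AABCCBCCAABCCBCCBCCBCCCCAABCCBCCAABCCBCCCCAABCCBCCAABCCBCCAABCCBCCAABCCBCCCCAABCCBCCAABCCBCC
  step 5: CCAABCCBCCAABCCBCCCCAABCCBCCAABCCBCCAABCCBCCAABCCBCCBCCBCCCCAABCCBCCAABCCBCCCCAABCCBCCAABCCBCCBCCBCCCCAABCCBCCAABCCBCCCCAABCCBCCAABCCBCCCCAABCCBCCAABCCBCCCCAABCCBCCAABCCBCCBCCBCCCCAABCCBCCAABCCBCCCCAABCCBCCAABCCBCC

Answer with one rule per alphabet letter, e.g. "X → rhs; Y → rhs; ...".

A->C, B->AA, C->BCC

  step 4 ⇒ step 5: AABCCBCCAABCCBCCBCCBCCCCAABCCBCCAABCCBCCCCAABCCBCCAABCCBCCAABCCBCCAABCCBCCCCAABCCBCCAABCCBCC ⇒ C·C·AA·BCC·BCC·AA·BCC·BCC·C·C·AA·BCC·BCC·AA·BCC·BCC·AA·BCC·BCC·AA·BCC·BCC·BCC·BCC·C·C·AA·BCC·BCC·AA·BCC·BCC·C·C·AA·BCC·BCC·AA·BCC·BCC·BCC·BCC·C·C·AA·BCC·BCC·AA·BCC·BCC·C·C·AA·BCC·BCC·AA·BCC·BCC·C·C·AA·BCC·BCC·AA·BCC·BCC·C·C·AA·BCC·BCC·AA·BCC·BCC·BCC·BCC·C·C·AA·BCC·BCC·AA·BCC·BCC·C·C·AA·BCC·BCC·AA·BCC·BCC
    A ↦ C
    B ↦ AA
    C ↦ BCC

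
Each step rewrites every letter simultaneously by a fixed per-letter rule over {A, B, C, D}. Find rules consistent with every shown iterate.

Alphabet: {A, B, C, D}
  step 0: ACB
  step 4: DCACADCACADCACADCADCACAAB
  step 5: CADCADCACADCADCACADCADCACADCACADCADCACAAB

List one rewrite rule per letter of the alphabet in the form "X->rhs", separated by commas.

A->CA, B->AB, C->D, D->CA

  step 4 ⇒ step 5: DCACADCACADCACADCADCACAAB ⇒ CA·D·CA·D·CA·CA·D·CA·D·CA·CA·D·CA·D·CA·CA·D·CA·CA·D·CA·D·CA·CA·AB
    A ↦ CA
    B ↦ AB
    C ↦ D
    D ↦ CA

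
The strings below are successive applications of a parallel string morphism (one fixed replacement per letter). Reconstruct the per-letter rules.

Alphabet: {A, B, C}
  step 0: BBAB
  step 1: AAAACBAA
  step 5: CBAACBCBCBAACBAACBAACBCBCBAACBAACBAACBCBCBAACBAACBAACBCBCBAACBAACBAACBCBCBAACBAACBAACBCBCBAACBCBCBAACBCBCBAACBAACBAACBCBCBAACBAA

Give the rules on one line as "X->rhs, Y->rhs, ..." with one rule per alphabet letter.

A->CB, B->AA, C->CB

  step 0 ⇒ step 1: BBAB ⇒ AA·AA·CB·AA
    A ↦ CB
    B ↦ AA
    C ↦ CB  (constrained at step 1)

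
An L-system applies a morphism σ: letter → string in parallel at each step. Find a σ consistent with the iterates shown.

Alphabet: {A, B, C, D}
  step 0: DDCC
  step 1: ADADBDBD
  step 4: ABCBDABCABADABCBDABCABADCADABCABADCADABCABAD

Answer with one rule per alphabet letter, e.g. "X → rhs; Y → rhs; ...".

A->AB, B->C, C->BD, D->AD

  step 0 ⇒ step 1: DDCC ⇒ AD·AD·BD·BD
    C ↦ BD
    D ↦ AD
    A ↦ AB  (constrained at step 1)
    B ↦ C  (constrained at step 1)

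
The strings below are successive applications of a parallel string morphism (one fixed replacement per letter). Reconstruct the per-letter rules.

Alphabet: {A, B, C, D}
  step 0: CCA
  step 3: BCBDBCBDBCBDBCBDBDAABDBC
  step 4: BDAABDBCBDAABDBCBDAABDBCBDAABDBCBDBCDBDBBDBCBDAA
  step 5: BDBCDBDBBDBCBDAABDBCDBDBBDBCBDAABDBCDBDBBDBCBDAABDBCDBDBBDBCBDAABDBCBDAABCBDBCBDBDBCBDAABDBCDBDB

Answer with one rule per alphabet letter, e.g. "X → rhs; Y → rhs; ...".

A->DB, B->BD, C->AA, D->BC

  step 4 ⇒ step 5: BDAABDBCBDAABDBCBDAABDBCBDAABDBCBDBCDBDBBDBCBDAA ⇒ BD·BC·DB·DB·BD·BC·BD·AA·BD·BC·DB·DB·BD·BC·BD·AA·BD·BC·DB·DB·BD·BC·BD·AA·BD·BC·DB·DB·BD·BC·BD·AA·BD·BC·BD·AA·BC·BD·BC·BD·BD·BC·BD·AA·BD·BC·DB·DB
    A ↦ DB
    B ↦ BD
    C ↦ AA
    D ↦ BC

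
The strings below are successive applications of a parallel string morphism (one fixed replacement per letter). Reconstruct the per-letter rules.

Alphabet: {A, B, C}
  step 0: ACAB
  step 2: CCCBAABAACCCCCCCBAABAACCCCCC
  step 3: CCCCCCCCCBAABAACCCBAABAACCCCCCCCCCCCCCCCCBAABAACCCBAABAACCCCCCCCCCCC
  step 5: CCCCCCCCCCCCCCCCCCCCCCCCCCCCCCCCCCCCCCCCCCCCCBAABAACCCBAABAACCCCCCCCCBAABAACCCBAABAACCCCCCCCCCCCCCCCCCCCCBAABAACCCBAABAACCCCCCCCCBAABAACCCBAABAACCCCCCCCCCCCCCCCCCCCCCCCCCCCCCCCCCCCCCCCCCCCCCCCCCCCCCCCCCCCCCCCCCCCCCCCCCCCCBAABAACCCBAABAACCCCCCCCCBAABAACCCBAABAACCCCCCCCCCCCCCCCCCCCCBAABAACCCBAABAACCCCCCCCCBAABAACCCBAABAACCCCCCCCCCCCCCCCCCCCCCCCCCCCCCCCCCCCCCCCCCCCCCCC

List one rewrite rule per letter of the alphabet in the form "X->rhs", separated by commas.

A->BAA, B->CCC, C->CC

  step 2 ⇒ step 3: CCCBAABAACCCCCCCBAABAACCCCCC ⇒ CC·CC·CC·CCC·BAA·BAA·CCC·BAA·BAA·CC·CC·CC·CC·CC·CC·CC·CCC·BAA·BAA·CCC·BAA·BAA·CC·CC·CC·CC·CC·CC
    A ↦ BAA
    B ↦ CCC
    C ↦ CC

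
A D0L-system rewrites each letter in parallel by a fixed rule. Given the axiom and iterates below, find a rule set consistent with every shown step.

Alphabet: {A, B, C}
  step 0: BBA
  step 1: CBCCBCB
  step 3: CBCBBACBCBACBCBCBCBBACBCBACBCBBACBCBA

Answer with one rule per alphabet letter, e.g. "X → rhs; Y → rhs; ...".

A->B, B->CBC, C->BA

  step 0 ⇒ step 1: BBA ⇒ CBC·CBC·B
    A ↦ B
    B ↦ CBC
    C ↦ BA  (constrained at step 1)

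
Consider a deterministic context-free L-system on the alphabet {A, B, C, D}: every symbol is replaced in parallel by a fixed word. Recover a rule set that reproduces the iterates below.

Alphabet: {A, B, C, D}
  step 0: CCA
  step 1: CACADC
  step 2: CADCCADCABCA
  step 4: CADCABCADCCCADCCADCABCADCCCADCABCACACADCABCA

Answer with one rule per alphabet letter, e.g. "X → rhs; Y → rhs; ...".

A->DC, B->C, C->CA, D->AB

  step 1 ⇒ step 2: CACADC ⇒ CA·DC·CA·DC·AB·CA
    A ↦ DC
    C ↦ CA
    D ↦ AB
    B ↦ C  (constrained at step 2)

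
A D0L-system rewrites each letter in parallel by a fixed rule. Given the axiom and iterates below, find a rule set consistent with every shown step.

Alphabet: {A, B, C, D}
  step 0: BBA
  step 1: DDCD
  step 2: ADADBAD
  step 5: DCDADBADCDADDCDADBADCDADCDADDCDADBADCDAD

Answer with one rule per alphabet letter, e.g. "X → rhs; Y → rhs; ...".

  step 1 ⇒ step 2: DDCD ⇒ AD·AD·B·AD
    C ↦ B
    D ↦ AD
  step 0 ⇒ step 1: BBA ⇒ D·D·CD
    A ↦ CD
  step 0 ⇒ step 1: BBA ⇒ D·D·CD
    B ↦ D

A->CD, B->D, C->B, D->AD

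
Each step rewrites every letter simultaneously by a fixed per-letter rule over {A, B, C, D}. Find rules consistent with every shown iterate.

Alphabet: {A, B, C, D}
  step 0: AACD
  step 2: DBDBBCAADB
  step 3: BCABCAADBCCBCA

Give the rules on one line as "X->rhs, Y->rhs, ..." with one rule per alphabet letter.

A->C, B->A, C->DB, D->BC

  step 2 ⇒ step 3: DBDBBCAADB ⇒ BC·A·BC·A·A·DB·C·C·BC·A
    A ↦ C
    B ↦ A
    C ↦ DB
    D ↦ BC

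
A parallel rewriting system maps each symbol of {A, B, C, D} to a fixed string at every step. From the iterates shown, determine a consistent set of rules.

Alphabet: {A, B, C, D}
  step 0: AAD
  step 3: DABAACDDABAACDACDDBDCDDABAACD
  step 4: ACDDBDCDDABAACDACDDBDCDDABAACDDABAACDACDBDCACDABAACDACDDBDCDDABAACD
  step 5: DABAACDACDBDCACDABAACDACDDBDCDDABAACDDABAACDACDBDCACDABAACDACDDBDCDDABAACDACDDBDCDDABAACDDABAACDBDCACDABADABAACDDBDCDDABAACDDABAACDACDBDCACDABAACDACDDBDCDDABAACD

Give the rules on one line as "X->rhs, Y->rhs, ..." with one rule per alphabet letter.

A->D, B->BDC, C->ABA, D->ACD

  step 4 ⇒ step 5: ACDDBDCDDABAACDACDDBDCDDABAACDDABAACDACDBDCACDABAACDACDDBDCDDABAACD ⇒ D·ABA·ACD·ACD·BDC·ACD·ABA·ACD·ACD·D·BDC·D·D·ABA·ACD·D·ABA·ACD·ACD·BDC·ACD·ABA·ACD·ACD·D·BDC·D·D·ABA·ACD·ACD·D·BDC·D·D·ABA·ACD·D·ABA·ACD·BDC·ACD·ABA·D·ABA·ACD·D·BDC·D·D·ABA·ACD·D·ABA·ACD·ACD·BDC·ACD·ABA·ACD·ACD·D·BDC·D·D·ABA·ACD
    A ↦ D
    B ↦ BDC
    C ↦ ABA
    D ↦ ACD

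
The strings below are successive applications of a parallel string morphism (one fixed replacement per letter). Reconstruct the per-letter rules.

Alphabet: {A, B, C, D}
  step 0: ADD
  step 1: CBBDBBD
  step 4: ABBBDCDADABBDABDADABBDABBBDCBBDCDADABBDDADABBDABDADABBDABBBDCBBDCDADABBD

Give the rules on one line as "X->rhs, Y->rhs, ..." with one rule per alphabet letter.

A->C, B->DA, C->AB, D->BBD

  step 0 ⇒ step 1: ADD ⇒ C·BBD·BBD
    A ↦ C
    D ↦ BBD
    B ↦ DA  (constrained at step 1)
    C ↦ AB  (constrained at step 1)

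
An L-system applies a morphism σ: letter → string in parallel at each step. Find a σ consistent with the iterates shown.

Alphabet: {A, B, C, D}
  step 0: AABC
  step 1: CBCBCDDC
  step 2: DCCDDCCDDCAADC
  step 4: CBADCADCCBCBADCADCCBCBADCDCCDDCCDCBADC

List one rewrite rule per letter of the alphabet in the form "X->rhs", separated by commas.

A->CB, B->CD, C->DC, D->A

  step 1 ⇒ step 2: CBCBCDDC ⇒ DC·CD·DC·CD·DC·A·A·DC
    B ↦ CD
    C ↦ DC
    D ↦ A
  step 0 ⇒ step 1: AABC ⇒ CB·CB·CD·DC
    A ↦ CB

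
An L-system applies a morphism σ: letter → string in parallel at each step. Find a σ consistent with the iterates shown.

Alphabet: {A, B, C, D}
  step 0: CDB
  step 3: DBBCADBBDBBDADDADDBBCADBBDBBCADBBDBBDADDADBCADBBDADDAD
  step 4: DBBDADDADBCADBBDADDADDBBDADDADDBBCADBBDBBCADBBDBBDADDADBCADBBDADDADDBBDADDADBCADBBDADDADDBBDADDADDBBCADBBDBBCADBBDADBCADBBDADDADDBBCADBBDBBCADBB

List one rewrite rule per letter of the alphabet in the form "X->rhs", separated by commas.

A->CA, B->DAD, C->B, D->DBB

  step 3 ⇒ step 4: DBBCADBBDBBDADDADDBBCADBBDBBCADBBDBBDADDADBCADBBDADDAD ⇒ DBB·DAD·DAD·B·CA·DBB·DAD·DAD·DBB·DAD·DAD·DBB·CA·DBB·DBB·CA·DBB·DBB·DAD·DAD·B·CA·DBB·DAD·DAD·DBB·DAD·DAD·B·CA·DBB·DAD·DAD·DBB·DAD·DAD·DBB·CA·DBB·DBB·CA·DBB·DAD·B·CA·DBB·DAD·DAD·DBB·CA·DBB·DBB·CA·DBB
    A ↦ CA
    B ↦ DAD
    C ↦ B
    D ↦ DBB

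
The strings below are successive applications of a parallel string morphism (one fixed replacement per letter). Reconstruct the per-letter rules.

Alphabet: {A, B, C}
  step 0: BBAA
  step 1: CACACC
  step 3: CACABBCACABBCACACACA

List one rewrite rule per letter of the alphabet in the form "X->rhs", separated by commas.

  step 0 ⇒ step 1: BBAA ⇒ CA·CA·C·C
    A ↦ C
    B ↦ CA
    C ↦ BB  (constrained at step 1)

A->C, B->CA, C->BB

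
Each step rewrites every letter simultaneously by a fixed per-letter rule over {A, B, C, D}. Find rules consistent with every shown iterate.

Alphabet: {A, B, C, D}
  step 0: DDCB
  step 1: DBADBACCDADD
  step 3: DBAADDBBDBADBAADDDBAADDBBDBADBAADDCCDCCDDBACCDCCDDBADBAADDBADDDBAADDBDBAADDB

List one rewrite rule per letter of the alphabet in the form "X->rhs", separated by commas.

  step 0 ⇒ step 1: DDCB ⇒ DBA·DBA·CCD·ADD
    B ↦ ADD
    C ↦ CCD
    D ↦ DBA
    A ↦ B  (constrained at step 1)

A->B, B->ADD, C->CCD, D->DBA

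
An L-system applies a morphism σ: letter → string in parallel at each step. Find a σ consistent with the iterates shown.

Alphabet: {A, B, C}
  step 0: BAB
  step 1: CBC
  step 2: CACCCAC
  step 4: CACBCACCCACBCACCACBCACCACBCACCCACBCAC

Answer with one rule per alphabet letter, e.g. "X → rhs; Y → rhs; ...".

A->B, B->C, C->CAC

  step 1 ⇒ step 2: CBC ⇒ CAC·C·CAC
    B ↦ C
    C ↦ CAC
  step 0 ⇒ step 1: BAB ⇒ C·B·C
    A ↦ B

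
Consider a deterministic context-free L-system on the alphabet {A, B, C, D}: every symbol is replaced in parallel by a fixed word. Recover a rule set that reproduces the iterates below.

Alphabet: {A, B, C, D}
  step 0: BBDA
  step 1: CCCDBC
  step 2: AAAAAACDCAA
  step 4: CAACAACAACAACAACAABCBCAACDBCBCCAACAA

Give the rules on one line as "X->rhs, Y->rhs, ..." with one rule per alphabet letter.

A->BC, B->C, C->AA, D->CD

  step 1 ⇒ step 2: CCCDBC ⇒ AA·AA·AA·CD·C·AA
    B ↦ C
    C ↦ AA
    D ↦ CD
  step 0 ⇒ step 1: BBDA ⇒ C·C·CD·BC
    A ↦ BC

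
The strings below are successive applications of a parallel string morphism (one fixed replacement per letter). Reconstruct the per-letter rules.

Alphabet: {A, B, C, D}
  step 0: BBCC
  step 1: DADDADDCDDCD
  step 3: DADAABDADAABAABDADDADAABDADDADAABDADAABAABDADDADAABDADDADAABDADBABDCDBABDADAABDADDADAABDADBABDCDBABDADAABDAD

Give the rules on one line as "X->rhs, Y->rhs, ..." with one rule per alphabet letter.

  step 0 ⇒ step 1: BBCC ⇒ DAD·DAD·DCD·DCD
    B ↦ DAD
    C ↦ DCD
    A ↦ AAB  (constrained at step 1)
    D ↦ BAB  (constrained at step 1)

A->AAB, B->DAD, C->DCD, D->BAB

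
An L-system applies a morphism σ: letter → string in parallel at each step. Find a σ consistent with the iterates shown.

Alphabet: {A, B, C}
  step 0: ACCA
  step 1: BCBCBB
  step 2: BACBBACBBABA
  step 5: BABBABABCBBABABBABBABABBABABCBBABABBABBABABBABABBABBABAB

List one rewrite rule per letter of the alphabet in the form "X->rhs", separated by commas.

  step 1 ⇒ step 2: BCBCBB ⇒ BA·CB·BA·CB·BA·BA
    B ↦ BA
    C ↦ CB
  step 0 ⇒ step 1: ACCA ⇒ B·CB·CB·B
    A ↦ B

A->B, B->BA, C->CB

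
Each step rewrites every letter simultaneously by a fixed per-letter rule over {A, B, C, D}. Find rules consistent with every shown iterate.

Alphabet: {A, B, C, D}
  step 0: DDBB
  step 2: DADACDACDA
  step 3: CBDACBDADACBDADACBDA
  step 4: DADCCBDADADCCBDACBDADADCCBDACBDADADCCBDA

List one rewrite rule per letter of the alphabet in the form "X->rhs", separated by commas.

A->BDA, B->DC, C->DA, D->C

  step 3 ⇒ step 4: CBDACBDADACBDADACBDA ⇒ DA·DC·C·BDA·DA·DC·C·BDA·C·BDA·DA·DC·C·BDA·C·BDA·DA·DC·C·BDA
    A ↦ BDA
    B ↦ DC
    C ↦ DA
    D ↦ C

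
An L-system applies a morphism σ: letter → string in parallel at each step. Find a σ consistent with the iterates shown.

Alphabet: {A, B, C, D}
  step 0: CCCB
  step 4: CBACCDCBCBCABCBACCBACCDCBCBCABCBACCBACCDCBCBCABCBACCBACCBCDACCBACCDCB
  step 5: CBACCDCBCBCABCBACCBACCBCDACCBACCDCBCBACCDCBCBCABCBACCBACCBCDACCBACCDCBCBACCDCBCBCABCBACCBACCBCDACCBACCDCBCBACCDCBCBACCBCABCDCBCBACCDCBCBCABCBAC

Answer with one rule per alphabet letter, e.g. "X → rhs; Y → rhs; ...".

A->CD, B->AC, C->CB, D->CAB

  step 4 ⇒ step 5: CBACCDCBCBCABCBACCBACCDCBCBCABCBACCBACCDCBCBCABCBACCBACCBCDACCBACCDCB ⇒ CB·AC·CD·CB·CB·CAB·CB·AC·CB·AC·CB·CD·AC·CB·AC·CD·CB·CB·AC·CD·CB·CB·CAB·CB·AC·CB·AC·CB·CD·AC·CB·AC·CD·CB·CB·AC·CD·CB·CB·CAB·CB·AC·CB·AC·CB·CD·AC·CB·AC·CD·CB·CB·AC·CD·CB·CB·AC·CB·CAB·CD·CB·CB·AC·CD·CB·CB·CAB·CB·AC
    A ↦ CD
    B ↦ AC
    C ↦ CB
    D ↦ CAB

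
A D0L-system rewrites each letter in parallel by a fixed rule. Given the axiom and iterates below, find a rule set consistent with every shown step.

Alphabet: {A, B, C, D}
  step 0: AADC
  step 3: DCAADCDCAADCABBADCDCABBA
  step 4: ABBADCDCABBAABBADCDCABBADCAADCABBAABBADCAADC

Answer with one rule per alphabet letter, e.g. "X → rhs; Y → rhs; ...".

A->DC, B->A, C->BA, D->AB

  step 3 ⇒ step 4: DCAADCDCAADCABBADCDCABBA ⇒ AB·BA·DC·DC·AB·BA·AB·BA·DC·DC·AB·BA·DC·A·A·DC·AB·BA·AB·BA·DC·A·A·DC
    A ↦ DC
    B ↦ A
    C ↦ BA
    D ↦ AB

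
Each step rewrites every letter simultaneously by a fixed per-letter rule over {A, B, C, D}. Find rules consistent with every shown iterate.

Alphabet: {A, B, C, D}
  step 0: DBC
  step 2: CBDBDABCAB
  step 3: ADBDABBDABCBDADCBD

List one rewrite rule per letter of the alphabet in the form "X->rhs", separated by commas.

A->C, B->BD, C->AD, D->AB

  step 2 ⇒ step 3: CBDBDABCAB ⇒ AD·BD·AB·BD·AB·C·BD·AD·C·BD
    A ↦ C
    B ↦ BD
    C ↦ AD
    D ↦ AB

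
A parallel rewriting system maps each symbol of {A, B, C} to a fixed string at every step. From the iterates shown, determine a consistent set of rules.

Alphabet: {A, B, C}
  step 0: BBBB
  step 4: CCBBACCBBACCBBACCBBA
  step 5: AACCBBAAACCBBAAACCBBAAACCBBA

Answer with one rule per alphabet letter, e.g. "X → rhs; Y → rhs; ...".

A->BBA, B->C, C->A

  step 4 ⇒ step 5: CCBBACCBBACCBBACCBBA ⇒ A·A·C·C·BBA·A·A·C·C·BBA·A·A·C·C·BBA·A·A·C·C·BBA
    A ↦ BBA
    B ↦ C
    C ↦ A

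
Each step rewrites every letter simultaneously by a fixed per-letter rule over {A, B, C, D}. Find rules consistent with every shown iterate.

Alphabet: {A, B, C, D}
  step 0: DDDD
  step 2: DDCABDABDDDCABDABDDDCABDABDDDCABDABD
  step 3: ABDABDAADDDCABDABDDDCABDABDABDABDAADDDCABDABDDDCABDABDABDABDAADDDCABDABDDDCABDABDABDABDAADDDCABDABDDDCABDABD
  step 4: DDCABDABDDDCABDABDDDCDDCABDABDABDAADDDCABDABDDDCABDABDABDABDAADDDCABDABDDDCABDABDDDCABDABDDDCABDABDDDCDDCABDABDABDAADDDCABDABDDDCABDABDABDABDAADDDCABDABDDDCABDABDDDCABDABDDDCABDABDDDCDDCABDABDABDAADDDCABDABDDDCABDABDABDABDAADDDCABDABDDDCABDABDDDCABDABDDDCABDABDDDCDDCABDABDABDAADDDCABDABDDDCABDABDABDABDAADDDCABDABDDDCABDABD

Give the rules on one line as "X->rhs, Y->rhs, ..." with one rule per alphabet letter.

  step 3 ⇒ step 4: ABDABDAADDDCABDABDDDCABDABDABDABDAADDDCABDABDDDCABDABDABDABDAADDDCABDABDDDCABDABDABDABDAADDDCABDABDDDCABDABD ⇒ DDC·ABD·ABD·DDC·ABD·ABD·DDC·DDC·ABD·ABD·ABD·AAD·DDC·ABD·ABD·DDC·ABD·ABD·ABD·ABD·AAD·DDC·ABD·ABD·DDC·ABD·ABD·DDC·ABD·ABD·DDC·ABD·ABD·DDC·DDC·ABD·ABD·ABD·AAD·DDC·ABD·ABD·DDC·ABD·ABD·ABD·ABD·AAD·DDC·ABD·ABD·DDC·ABD·ABD·DDC·ABD·ABD·DDC·ABD·ABD·DDC·DDC·ABD·ABD·ABD·AAD·DDC·ABD·ABD·DDC·ABD·ABD·ABD·ABD·AAD·DDC·ABD·ABD·DDC·ABD·ABD·DDC·ABD·ABD·DDC·ABD·ABD·DDC·DDC·ABD·ABD·ABD·AAD·DDC·ABD·ABD·DDC·ABD·ABD·ABD·ABD·AAD·DDC·ABD·ABD·DDC·ABD·ABD
    A ↦ DDC
    B ↦ ABD
    C ↦ AAD
    D ↦ ABD

A->DDC, B->ABD, C->AAD, D->ABD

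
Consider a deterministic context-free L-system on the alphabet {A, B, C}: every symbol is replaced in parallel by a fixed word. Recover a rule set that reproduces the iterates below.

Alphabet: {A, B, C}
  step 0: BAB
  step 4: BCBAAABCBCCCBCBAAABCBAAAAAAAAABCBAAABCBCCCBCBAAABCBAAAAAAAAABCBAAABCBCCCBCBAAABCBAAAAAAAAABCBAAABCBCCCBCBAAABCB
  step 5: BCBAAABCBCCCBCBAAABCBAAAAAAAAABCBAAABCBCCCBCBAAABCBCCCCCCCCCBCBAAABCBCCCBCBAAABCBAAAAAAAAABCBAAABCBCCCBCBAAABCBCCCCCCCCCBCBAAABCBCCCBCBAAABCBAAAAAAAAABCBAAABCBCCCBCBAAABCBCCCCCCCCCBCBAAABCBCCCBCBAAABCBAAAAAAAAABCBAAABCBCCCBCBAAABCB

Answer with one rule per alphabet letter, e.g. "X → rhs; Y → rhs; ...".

A->C, B->BCB, C->AAA

  step 4 ⇒ step 5: BCBAAABCBCCCBCBAAABCBAAAAAAAAABCBAAABCBCCCBCBAAABCBAAAAAAAAABCBAAABCBCCCBCBAAABCBAAAAAAAAABCBAAABCBCCCBCBAAABCB ⇒ BCB·AAA·BCB·C·C·C·BCB·AAA·BCB·AAA·AAA·AAA·BCB·AAA·BCB·C·C·C·BCB·AAA·BCB·C·C·C·C·C·C·C·C·C·BCB·AAA·BCB·C·C·C·BCB·AAA·BCB·AAA·AAA·AAA·BCB·AAA·BCB·C·C·C·BCB·AAA·BCB·C·C·C·C·C·C·C·C·C·BCB·AAA·BCB·C·C·C·BCB·AAA·BCB·AAA·AAA·AAA·BCB·AAA·BCB·C·C·C·BCB·AAA·BCB·C·C·C·C·C·C·C·C·C·BCB·AAA·BCB·C·C·C·BCB·AAA·BCB·AAA·AAA·AAA·BCB·AAA·BCB·C·C·C·BCB·AAA·BCB
    A ↦ C
    B ↦ BCB
    C ↦ AAA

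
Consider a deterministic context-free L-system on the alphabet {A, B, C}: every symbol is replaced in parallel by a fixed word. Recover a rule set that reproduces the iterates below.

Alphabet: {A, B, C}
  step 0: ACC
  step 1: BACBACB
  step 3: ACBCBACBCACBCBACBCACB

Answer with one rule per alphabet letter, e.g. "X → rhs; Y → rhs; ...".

A->B, B->C, C->ACB

  step 0 ⇒ step 1: ACC ⇒ B·ACB·ACB
    A ↦ B
    C ↦ ACB
    B ↦ C  (constrained at step 1)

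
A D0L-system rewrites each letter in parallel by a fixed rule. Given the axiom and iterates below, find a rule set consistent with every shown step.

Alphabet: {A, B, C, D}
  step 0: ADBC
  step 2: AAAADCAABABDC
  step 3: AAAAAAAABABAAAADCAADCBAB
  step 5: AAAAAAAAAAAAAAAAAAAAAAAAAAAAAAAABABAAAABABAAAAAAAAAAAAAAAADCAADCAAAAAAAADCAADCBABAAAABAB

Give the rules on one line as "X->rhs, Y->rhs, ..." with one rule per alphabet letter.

A->AA, B->DC, C->B, D->BA

  step 2 ⇒ step 3: AAAADCAABABDC ⇒ AA·AA·AA·AA·BA·B·AA·AA·DC·AA·DC·BA·B
    A ↦ AA
    B ↦ DC
    C ↦ B
    D ↦ BA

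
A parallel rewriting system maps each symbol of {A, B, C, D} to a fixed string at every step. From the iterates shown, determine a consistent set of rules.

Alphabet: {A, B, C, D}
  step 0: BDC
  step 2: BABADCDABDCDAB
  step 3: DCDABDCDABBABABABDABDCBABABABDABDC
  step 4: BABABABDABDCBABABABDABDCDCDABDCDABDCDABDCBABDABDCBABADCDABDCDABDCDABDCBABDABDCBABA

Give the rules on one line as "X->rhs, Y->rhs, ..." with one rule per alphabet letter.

A->DAB, B->DC, C->A, D->BAB

  step 3 ⇒ step 4: DCDABDCDABBABABABDABDCBABABABDABDC ⇒ BAB·A·BAB·DAB·DC·BAB·A·BAB·DAB·DC·DC·DAB·DC·DAB·DC·DAB·DC·BAB·DAB·DC·BAB·A·DC·DAB·DC·DAB·DC·DAB·DC·BAB·DAB·DC·BAB·A
    A ↦ DAB
    B ↦ DC
    C ↦ A
    D ↦ BAB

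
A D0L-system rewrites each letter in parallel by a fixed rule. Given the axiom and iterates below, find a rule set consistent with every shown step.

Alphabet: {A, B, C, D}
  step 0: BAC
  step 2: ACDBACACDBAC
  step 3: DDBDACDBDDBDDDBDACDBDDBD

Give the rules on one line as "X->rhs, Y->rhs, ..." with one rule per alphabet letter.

  step 2 ⇒ step 3: ACDBACACDBAC ⇒ DD·BD·AC·DB·DD·BD·DD·BD·AC·DB·DD·BD
    A ↦ DD
    B ↦ DB
    C ↦ BD
    D ↦ AC

A->DD, B->DB, C->BD, D->AC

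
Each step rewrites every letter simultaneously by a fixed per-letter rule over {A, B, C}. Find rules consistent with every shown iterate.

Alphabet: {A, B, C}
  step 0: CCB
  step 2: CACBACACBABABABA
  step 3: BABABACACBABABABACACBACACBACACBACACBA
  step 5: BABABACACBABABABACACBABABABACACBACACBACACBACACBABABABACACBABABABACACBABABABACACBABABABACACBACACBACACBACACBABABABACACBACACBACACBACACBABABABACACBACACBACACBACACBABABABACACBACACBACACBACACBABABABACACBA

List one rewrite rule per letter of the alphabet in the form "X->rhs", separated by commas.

A->BA, B->CAC, C->BA

  step 2 ⇒ step 3: CACBACACBABABABA ⇒ BA·BA·BA·CAC·BA·BA·BA·BA·CAC·BA·CAC·BA·CAC·BA·CAC·BA
    A ↦ BA
    B ↦ CAC
    C ↦ BA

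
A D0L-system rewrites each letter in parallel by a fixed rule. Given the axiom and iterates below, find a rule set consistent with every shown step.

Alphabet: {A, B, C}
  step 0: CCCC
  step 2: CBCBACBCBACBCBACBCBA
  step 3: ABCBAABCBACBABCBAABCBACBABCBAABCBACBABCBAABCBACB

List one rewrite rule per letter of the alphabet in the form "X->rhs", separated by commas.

A->CB, B->CBA, C->AB

  step 2 ⇒ step 3: CBCBACBCBACBCBACBCBA ⇒ AB·CBA·AB·CBA·CB·AB·CBA·AB·CBA·CB·AB·CBA·AB·CBA·CB·AB·CBA·AB·CBA·CB
    A ↦ CB
    B ↦ CBA
    C ↦ AB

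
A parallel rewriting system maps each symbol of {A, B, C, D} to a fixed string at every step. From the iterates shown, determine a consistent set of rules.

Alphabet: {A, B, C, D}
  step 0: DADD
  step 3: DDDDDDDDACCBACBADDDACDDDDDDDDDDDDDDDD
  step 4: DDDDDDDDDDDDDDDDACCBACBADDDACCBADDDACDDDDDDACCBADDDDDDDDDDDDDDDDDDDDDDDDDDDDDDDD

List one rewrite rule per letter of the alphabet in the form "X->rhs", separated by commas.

A->AC, B->DDD, C->CBA, D->DD

  step 3 ⇒ step 4: DDDDDDDDACCBACBADDDACDDDDDDDDDDDDDDDD ⇒ DD·DD·DD·DD·DD·DD·DD·DD·AC·CBA·CBA·DDD·AC·CBA·DDD·AC·DD·DD·DD·AC·CBA·DD·DD·DD·DD·DD·DD·DD·DD·DD·DD·DD·DD·DD·DD·DD·DD
    A ↦ AC
    B ↦ DDD
    C ↦ CBA
    D ↦ DD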